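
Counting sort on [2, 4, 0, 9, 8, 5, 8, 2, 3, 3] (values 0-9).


Input: [2, 4, 0, 9, 8, 5, 8, 2, 3, 3]
Counts: [1, 0, 2, 2, 1, 1, 0, 0, 2, 1]

Sorted: [0, 2, 2, 3, 3, 4, 5, 8, 8, 9]


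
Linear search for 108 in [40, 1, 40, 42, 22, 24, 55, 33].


i=0: 40!=108
i=1: 1!=108
i=2: 40!=108
i=3: 42!=108
i=4: 22!=108
i=5: 24!=108
i=6: 55!=108
i=7: 33!=108

Not found, 8 comps


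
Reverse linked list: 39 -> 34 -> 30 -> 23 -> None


Step 1: curr=39, set curr.next=prev(None) | reversed so far: 39
Step 2: curr=34, set curr.next=prev(39) | reversed so far: 34 -> 39
Step 3: curr=30, set curr.next=prev(34) | reversed so far: 30 -> 34 -> 39
Step 4: curr=23, set curr.next=prev(30) | reversed so far: 23 -> 30 -> 34 -> 39

23 -> 30 -> 34 -> 39 -> None


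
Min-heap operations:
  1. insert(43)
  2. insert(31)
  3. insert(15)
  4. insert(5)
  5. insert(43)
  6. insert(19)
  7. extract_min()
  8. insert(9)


insert(43) -> [43]
insert(31) -> [31, 43]
insert(15) -> [15, 43, 31]
insert(5) -> [5, 15, 31, 43]
insert(43) -> [5, 15, 31, 43, 43]
insert(19) -> [5, 15, 19, 43, 43, 31]
extract_min()->5, [15, 31, 19, 43, 43]
insert(9) -> [9, 31, 15, 43, 43, 19]

Final heap: [9, 31, 15, 43, 43, 19]


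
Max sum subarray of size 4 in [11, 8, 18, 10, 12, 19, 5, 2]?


[0:4]: 47
[1:5]: 48
[2:6]: 59
[3:7]: 46
[4:8]: 38

Max: 59 at [2:6]


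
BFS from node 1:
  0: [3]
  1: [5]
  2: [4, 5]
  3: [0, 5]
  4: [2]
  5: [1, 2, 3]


Visit 1, enqueue [5]
Visit 5, enqueue [2, 3]
Visit 2, enqueue [4]
Visit 3, enqueue [0]
Visit 4, enqueue []
Visit 0, enqueue []

BFS order: [1, 5, 2, 3, 4, 0]


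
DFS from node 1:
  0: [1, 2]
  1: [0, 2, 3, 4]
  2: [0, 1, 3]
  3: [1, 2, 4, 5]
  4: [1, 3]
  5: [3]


Visit 1, push [4, 3, 2, 0]
Visit 0, push [2]
Visit 2, push [3]
Visit 3, push [5, 4]
Visit 4, push []
Visit 5, push []

DFS order: [1, 0, 2, 3, 4, 5]


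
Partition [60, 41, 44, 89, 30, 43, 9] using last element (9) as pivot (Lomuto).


Pivot: 9
Place pivot at 0: [9, 41, 44, 89, 30, 43, 60]

Partitioned: [9, 41, 44, 89, 30, 43, 60]


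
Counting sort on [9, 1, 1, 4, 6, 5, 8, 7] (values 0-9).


Input: [9, 1, 1, 4, 6, 5, 8, 7]
Counts: [0, 2, 0, 0, 1, 1, 1, 1, 1, 1]

Sorted: [1, 1, 4, 5, 6, 7, 8, 9]


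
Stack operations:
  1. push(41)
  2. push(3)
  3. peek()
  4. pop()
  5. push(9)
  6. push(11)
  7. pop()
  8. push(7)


push(41) -> [41]
push(3) -> [41, 3]
peek()->3
pop()->3, [41]
push(9) -> [41, 9]
push(11) -> [41, 9, 11]
pop()->11, [41, 9]
push(7) -> [41, 9, 7]

Final stack: [41, 9, 7]


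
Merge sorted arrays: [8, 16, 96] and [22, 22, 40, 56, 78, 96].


Take 8 from A
Take 16 from A
Take 22 from B
Take 22 from B
Take 40 from B
Take 56 from B
Take 78 from B
Take 96 from A

Merged: [8, 16, 22, 22, 40, 56, 78, 96, 96]


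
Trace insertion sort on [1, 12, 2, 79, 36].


Initial: [1, 12, 2, 79, 36]
Insert 12: [1, 12, 2, 79, 36]
Insert 2: [1, 2, 12, 79, 36]
Insert 79: [1, 2, 12, 79, 36]
Insert 36: [1, 2, 12, 36, 79]

Sorted: [1, 2, 12, 36, 79]


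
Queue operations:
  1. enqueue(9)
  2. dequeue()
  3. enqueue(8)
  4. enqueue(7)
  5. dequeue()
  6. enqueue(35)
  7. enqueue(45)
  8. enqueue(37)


enqueue(9) -> [9]
dequeue()->9, []
enqueue(8) -> [8]
enqueue(7) -> [8, 7]
dequeue()->8, [7]
enqueue(35) -> [7, 35]
enqueue(45) -> [7, 35, 45]
enqueue(37) -> [7, 35, 45, 37]

Final queue: [7, 35, 45, 37]


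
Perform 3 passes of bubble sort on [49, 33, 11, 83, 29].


Initial: [49, 33, 11, 83, 29]
Pass 1: [33, 11, 49, 29, 83] (3 swaps)
Pass 2: [11, 33, 29, 49, 83] (2 swaps)
Pass 3: [11, 29, 33, 49, 83] (1 swaps)

After 3 passes: [11, 29, 33, 49, 83]


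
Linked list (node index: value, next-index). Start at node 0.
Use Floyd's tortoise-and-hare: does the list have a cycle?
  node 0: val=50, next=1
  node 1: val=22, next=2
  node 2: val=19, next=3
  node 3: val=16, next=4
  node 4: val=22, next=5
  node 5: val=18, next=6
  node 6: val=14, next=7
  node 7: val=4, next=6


Floyd's tortoise (slow, +1) and hare (fast, +2):
  init: slow=0, fast=0
  step 1: slow=1, fast=2
  step 2: slow=2, fast=4
  step 3: slow=3, fast=6
  step 4: slow=4, fast=6
  step 5: slow=5, fast=6
  step 6: slow=6, fast=6
  slow == fast at node 6: cycle detected

Cycle: yes


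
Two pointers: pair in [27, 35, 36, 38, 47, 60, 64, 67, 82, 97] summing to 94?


lo=0(27)+hi=9(97)=124
lo=0(27)+hi=8(82)=109
lo=0(27)+hi=7(67)=94

Yes: 27+67=94


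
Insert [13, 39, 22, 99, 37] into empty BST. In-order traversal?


Insert 13: root
Insert 39: R from 13
Insert 22: R from 13 -> L from 39
Insert 99: R from 13 -> R from 39
Insert 37: R from 13 -> L from 39 -> R from 22

In-order: [13, 22, 37, 39, 99]


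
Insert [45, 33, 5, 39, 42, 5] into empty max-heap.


Insert 45: [45]
Insert 33: [45, 33]
Insert 5: [45, 33, 5]
Insert 39: [45, 39, 5, 33]
Insert 42: [45, 42, 5, 33, 39]
Insert 5: [45, 42, 5, 33, 39, 5]

Final heap: [45, 42, 5, 33, 39, 5]


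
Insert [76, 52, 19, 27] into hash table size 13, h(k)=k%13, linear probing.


Insert 76: h=11 -> slot 11
Insert 52: h=0 -> slot 0
Insert 19: h=6 -> slot 6
Insert 27: h=1 -> slot 1

Table: [52, 27, None, None, None, None, 19, None, None, None, None, 76, None]


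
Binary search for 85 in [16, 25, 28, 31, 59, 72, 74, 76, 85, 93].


Step 1: lo=0, hi=9, mid=4, val=59
Step 2: lo=5, hi=9, mid=7, val=76
Step 3: lo=8, hi=9, mid=8, val=85

Found at index 8


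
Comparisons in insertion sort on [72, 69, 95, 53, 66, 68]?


Algorithm: insertion sort
Input: [72, 69, 95, 53, 66, 68]
Sorted: [53, 66, 68, 69, 72, 95]

13


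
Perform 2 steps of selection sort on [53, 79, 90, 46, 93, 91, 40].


Initial: [53, 79, 90, 46, 93, 91, 40]
Step 1: min=40 at 6
  Swap: [40, 79, 90, 46, 93, 91, 53]
Step 2: min=46 at 3
  Swap: [40, 46, 90, 79, 93, 91, 53]

After 2 steps: [40, 46, 90, 79, 93, 91, 53]


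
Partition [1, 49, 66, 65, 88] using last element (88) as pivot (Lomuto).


Pivot: 88
  1 <= 88: advance i (no swap)
  49 <= 88: advance i (no swap)
  66 <= 88: advance i (no swap)
  65 <= 88: advance i (no swap)
Place pivot at 4: [1, 49, 66, 65, 88]

Partitioned: [1, 49, 66, 65, 88]


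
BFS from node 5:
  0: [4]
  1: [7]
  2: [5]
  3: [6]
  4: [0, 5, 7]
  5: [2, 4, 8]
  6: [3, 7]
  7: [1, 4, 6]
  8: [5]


Visit 5, enqueue [2, 4, 8]
Visit 2, enqueue []
Visit 4, enqueue [0, 7]
Visit 8, enqueue []
Visit 0, enqueue []
Visit 7, enqueue [1, 6]
Visit 1, enqueue []
Visit 6, enqueue [3]
Visit 3, enqueue []

BFS order: [5, 2, 4, 8, 0, 7, 1, 6, 3]


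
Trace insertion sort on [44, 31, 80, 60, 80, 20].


Initial: [44, 31, 80, 60, 80, 20]
Insert 31: [31, 44, 80, 60, 80, 20]
Insert 80: [31, 44, 80, 60, 80, 20]
Insert 60: [31, 44, 60, 80, 80, 20]
Insert 80: [31, 44, 60, 80, 80, 20]
Insert 20: [20, 31, 44, 60, 80, 80]

Sorted: [20, 31, 44, 60, 80, 80]


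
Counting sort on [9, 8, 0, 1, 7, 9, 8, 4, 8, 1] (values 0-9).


Input: [9, 8, 0, 1, 7, 9, 8, 4, 8, 1]
Counts: [1, 2, 0, 0, 1, 0, 0, 1, 3, 2]

Sorted: [0, 1, 1, 4, 7, 8, 8, 8, 9, 9]


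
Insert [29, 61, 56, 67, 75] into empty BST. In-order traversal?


Insert 29: root
Insert 61: R from 29
Insert 56: R from 29 -> L from 61
Insert 67: R from 29 -> R from 61
Insert 75: R from 29 -> R from 61 -> R from 67

In-order: [29, 56, 61, 67, 75]


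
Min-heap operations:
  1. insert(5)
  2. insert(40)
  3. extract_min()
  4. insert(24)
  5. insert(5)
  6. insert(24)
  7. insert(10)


insert(5) -> [5]
insert(40) -> [5, 40]
extract_min()->5, [40]
insert(24) -> [24, 40]
insert(5) -> [5, 40, 24]
insert(24) -> [5, 24, 24, 40]
insert(10) -> [5, 10, 24, 40, 24]

Final heap: [5, 10, 24, 40, 24]


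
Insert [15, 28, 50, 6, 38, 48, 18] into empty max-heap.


Insert 15: [15]
Insert 28: [28, 15]
Insert 50: [50, 15, 28]
Insert 6: [50, 15, 28, 6]
Insert 38: [50, 38, 28, 6, 15]
Insert 48: [50, 38, 48, 6, 15, 28]
Insert 18: [50, 38, 48, 6, 15, 28, 18]

Final heap: [50, 38, 48, 6, 15, 28, 18]


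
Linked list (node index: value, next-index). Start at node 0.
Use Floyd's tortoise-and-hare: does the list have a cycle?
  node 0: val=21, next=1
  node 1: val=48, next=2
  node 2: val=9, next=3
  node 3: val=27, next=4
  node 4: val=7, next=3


Floyd's tortoise (slow, +1) and hare (fast, +2):
  init: slow=0, fast=0
  step 1: slow=1, fast=2
  step 2: slow=2, fast=4
  step 3: slow=3, fast=4
  step 4: slow=4, fast=4
  slow == fast at node 4: cycle detected

Cycle: yes


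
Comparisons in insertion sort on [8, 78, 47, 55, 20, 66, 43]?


Algorithm: insertion sort
Input: [8, 78, 47, 55, 20, 66, 43]
Sorted: [8, 20, 43, 47, 55, 66, 78]

16


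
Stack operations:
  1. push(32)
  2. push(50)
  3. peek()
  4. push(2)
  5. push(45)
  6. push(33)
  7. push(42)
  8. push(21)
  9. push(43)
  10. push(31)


push(32) -> [32]
push(50) -> [32, 50]
peek()->50
push(2) -> [32, 50, 2]
push(45) -> [32, 50, 2, 45]
push(33) -> [32, 50, 2, 45, 33]
push(42) -> [32, 50, 2, 45, 33, 42]
push(21) -> [32, 50, 2, 45, 33, 42, 21]
push(43) -> [32, 50, 2, 45, 33, 42, 21, 43]
push(31) -> [32, 50, 2, 45, 33, 42, 21, 43, 31]

Final stack: [32, 50, 2, 45, 33, 42, 21, 43, 31]


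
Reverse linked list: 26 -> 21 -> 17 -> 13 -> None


Step 1: curr=26, set curr.next=prev(None) | reversed so far: 26
Step 2: curr=21, set curr.next=prev(26) | reversed so far: 21 -> 26
Step 3: curr=17, set curr.next=prev(21) | reversed so far: 17 -> 21 -> 26
Step 4: curr=13, set curr.next=prev(17) | reversed so far: 13 -> 17 -> 21 -> 26

13 -> 17 -> 21 -> 26 -> None


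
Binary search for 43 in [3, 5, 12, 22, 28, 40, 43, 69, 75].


Step 1: lo=0, hi=8, mid=4, val=28
Step 2: lo=5, hi=8, mid=6, val=43

Found at index 6


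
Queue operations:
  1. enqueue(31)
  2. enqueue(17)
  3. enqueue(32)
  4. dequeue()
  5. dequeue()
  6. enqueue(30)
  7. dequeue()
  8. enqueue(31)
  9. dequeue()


enqueue(31) -> [31]
enqueue(17) -> [31, 17]
enqueue(32) -> [31, 17, 32]
dequeue()->31, [17, 32]
dequeue()->17, [32]
enqueue(30) -> [32, 30]
dequeue()->32, [30]
enqueue(31) -> [30, 31]
dequeue()->30, [31]

Final queue: [31]


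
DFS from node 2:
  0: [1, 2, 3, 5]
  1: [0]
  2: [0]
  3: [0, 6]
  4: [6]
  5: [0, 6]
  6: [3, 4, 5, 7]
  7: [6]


Visit 2, push [0]
Visit 0, push [5, 3, 1]
Visit 1, push []
Visit 3, push [6]
Visit 6, push [7, 5, 4]
Visit 4, push []
Visit 5, push []
Visit 7, push []

DFS order: [2, 0, 1, 3, 6, 4, 5, 7]


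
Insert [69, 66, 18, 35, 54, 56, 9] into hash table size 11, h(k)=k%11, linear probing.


Insert 69: h=3 -> slot 3
Insert 66: h=0 -> slot 0
Insert 18: h=7 -> slot 7
Insert 35: h=2 -> slot 2
Insert 54: h=10 -> slot 10
Insert 56: h=1 -> slot 1
Insert 9: h=9 -> slot 9

Table: [66, 56, 35, 69, None, None, None, 18, None, 9, 54]


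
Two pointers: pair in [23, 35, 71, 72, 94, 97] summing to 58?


lo=0(23)+hi=5(97)=120
lo=0(23)+hi=4(94)=117
lo=0(23)+hi=3(72)=95
lo=0(23)+hi=2(71)=94
lo=0(23)+hi=1(35)=58

Yes: 23+35=58


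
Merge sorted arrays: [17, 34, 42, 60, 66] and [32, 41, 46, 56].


Take 17 from A
Take 32 from B
Take 34 from A
Take 41 from B
Take 42 from A
Take 46 from B
Take 56 from B

Merged: [17, 32, 34, 41, 42, 46, 56, 60, 66]


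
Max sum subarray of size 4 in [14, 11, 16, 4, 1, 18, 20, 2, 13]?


[0:4]: 45
[1:5]: 32
[2:6]: 39
[3:7]: 43
[4:8]: 41
[5:9]: 53

Max: 53 at [5:9]


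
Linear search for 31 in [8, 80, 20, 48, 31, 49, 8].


i=0: 8!=31
i=1: 80!=31
i=2: 20!=31
i=3: 48!=31
i=4: 31==31 found!

Found at 4, 5 comps


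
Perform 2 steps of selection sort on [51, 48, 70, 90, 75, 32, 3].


Initial: [51, 48, 70, 90, 75, 32, 3]
Step 1: min=3 at 6
  Swap: [3, 48, 70, 90, 75, 32, 51]
Step 2: min=32 at 5
  Swap: [3, 32, 70, 90, 75, 48, 51]

After 2 steps: [3, 32, 70, 90, 75, 48, 51]


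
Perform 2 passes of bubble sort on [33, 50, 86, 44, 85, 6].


Initial: [33, 50, 86, 44, 85, 6]
Pass 1: [33, 50, 44, 85, 6, 86] (3 swaps)
Pass 2: [33, 44, 50, 6, 85, 86] (2 swaps)

After 2 passes: [33, 44, 50, 6, 85, 86]


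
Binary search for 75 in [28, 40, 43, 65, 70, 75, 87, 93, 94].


Step 1: lo=0, hi=8, mid=4, val=70
Step 2: lo=5, hi=8, mid=6, val=87
Step 3: lo=5, hi=5, mid=5, val=75

Found at index 5


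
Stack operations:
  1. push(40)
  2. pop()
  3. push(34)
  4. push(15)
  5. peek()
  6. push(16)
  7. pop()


push(40) -> [40]
pop()->40, []
push(34) -> [34]
push(15) -> [34, 15]
peek()->15
push(16) -> [34, 15, 16]
pop()->16, [34, 15]

Final stack: [34, 15]


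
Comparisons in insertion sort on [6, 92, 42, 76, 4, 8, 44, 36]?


Algorithm: insertion sort
Input: [6, 92, 42, 76, 4, 8, 44, 36]
Sorted: [4, 6, 8, 36, 42, 44, 76, 92]

21


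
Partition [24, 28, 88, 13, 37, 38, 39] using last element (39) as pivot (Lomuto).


Pivot: 39
  24 <= 39: advance i (no swap)
  28 <= 39: advance i (no swap)
  13 <= 39: swap -> [24, 28, 13, 88, 37, 38, 39]
  37 <= 39: swap -> [24, 28, 13, 37, 88, 38, 39]
  38 <= 39: swap -> [24, 28, 13, 37, 38, 88, 39]
Place pivot at 5: [24, 28, 13, 37, 38, 39, 88]

Partitioned: [24, 28, 13, 37, 38, 39, 88]


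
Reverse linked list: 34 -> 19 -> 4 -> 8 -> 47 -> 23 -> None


Step 1: curr=34, set curr.next=prev(None) | reversed so far: 34
Step 2: curr=19, set curr.next=prev(34) | reversed so far: 19 -> 34
Step 3: curr=4, set curr.next=prev(19) | reversed so far: 4 -> 19 -> 34
Step 4: curr=8, set curr.next=prev(4) | reversed so far: 8 -> 4 -> 19 -> 34
Step 5: curr=47, set curr.next=prev(8) | reversed so far: 47 -> 8 -> 4 -> 19 -> 34
Step 6: curr=23, set curr.next=prev(47) | reversed so far: 23 -> 47 -> 8 -> 4 -> 19 -> 34

23 -> 47 -> 8 -> 4 -> 19 -> 34 -> None


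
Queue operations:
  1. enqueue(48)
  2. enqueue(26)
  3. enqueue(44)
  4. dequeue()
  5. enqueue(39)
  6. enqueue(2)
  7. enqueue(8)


enqueue(48) -> [48]
enqueue(26) -> [48, 26]
enqueue(44) -> [48, 26, 44]
dequeue()->48, [26, 44]
enqueue(39) -> [26, 44, 39]
enqueue(2) -> [26, 44, 39, 2]
enqueue(8) -> [26, 44, 39, 2, 8]

Final queue: [26, 44, 39, 2, 8]


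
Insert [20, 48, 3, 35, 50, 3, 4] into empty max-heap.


Insert 20: [20]
Insert 48: [48, 20]
Insert 3: [48, 20, 3]
Insert 35: [48, 35, 3, 20]
Insert 50: [50, 48, 3, 20, 35]
Insert 3: [50, 48, 3, 20, 35, 3]
Insert 4: [50, 48, 4, 20, 35, 3, 3]

Final heap: [50, 48, 4, 20, 35, 3, 3]


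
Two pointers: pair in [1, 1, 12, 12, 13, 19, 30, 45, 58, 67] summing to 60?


lo=0(1)+hi=9(67)=68
lo=0(1)+hi=8(58)=59
lo=1(1)+hi=8(58)=59
lo=2(12)+hi=8(58)=70
lo=2(12)+hi=7(45)=57
lo=3(12)+hi=7(45)=57
lo=4(13)+hi=7(45)=58
lo=5(19)+hi=7(45)=64
lo=5(19)+hi=6(30)=49

No pair found


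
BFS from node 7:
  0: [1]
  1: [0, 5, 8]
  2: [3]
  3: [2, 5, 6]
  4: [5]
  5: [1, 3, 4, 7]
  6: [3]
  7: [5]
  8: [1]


Visit 7, enqueue [5]
Visit 5, enqueue [1, 3, 4]
Visit 1, enqueue [0, 8]
Visit 3, enqueue [2, 6]
Visit 4, enqueue []
Visit 0, enqueue []
Visit 8, enqueue []
Visit 2, enqueue []
Visit 6, enqueue []

BFS order: [7, 5, 1, 3, 4, 0, 8, 2, 6]


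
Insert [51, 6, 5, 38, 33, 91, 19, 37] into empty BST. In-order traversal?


Insert 51: root
Insert 6: L from 51
Insert 5: L from 51 -> L from 6
Insert 38: L from 51 -> R from 6
Insert 33: L from 51 -> R from 6 -> L from 38
Insert 91: R from 51
Insert 19: L from 51 -> R from 6 -> L from 38 -> L from 33
Insert 37: L from 51 -> R from 6 -> L from 38 -> R from 33

In-order: [5, 6, 19, 33, 37, 38, 51, 91]


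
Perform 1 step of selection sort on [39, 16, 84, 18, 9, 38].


Initial: [39, 16, 84, 18, 9, 38]
Step 1: min=9 at 4
  Swap: [9, 16, 84, 18, 39, 38]

After 1 step: [9, 16, 84, 18, 39, 38]


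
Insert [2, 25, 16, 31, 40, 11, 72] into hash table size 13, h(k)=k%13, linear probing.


Insert 2: h=2 -> slot 2
Insert 25: h=12 -> slot 12
Insert 16: h=3 -> slot 3
Insert 31: h=5 -> slot 5
Insert 40: h=1 -> slot 1
Insert 11: h=11 -> slot 11
Insert 72: h=7 -> slot 7

Table: [None, 40, 2, 16, None, 31, None, 72, None, None, None, 11, 25]


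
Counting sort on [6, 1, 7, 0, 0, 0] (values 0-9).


Input: [6, 1, 7, 0, 0, 0]
Counts: [3, 1, 0, 0, 0, 0, 1, 1, 0, 0]

Sorted: [0, 0, 0, 1, 6, 7]


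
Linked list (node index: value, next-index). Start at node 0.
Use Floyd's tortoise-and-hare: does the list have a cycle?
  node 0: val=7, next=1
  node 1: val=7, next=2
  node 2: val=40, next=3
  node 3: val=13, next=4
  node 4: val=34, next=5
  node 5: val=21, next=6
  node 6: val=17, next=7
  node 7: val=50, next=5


Floyd's tortoise (slow, +1) and hare (fast, +2):
  init: slow=0, fast=0
  step 1: slow=1, fast=2
  step 2: slow=2, fast=4
  step 3: slow=3, fast=6
  step 4: slow=4, fast=5
  step 5: slow=5, fast=7
  step 6: slow=6, fast=6
  slow == fast at node 6: cycle detected

Cycle: yes


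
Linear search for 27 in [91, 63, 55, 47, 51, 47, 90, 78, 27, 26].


i=0: 91!=27
i=1: 63!=27
i=2: 55!=27
i=3: 47!=27
i=4: 51!=27
i=5: 47!=27
i=6: 90!=27
i=7: 78!=27
i=8: 27==27 found!

Found at 8, 9 comps


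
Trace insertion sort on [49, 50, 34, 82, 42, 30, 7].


Initial: [49, 50, 34, 82, 42, 30, 7]
Insert 50: [49, 50, 34, 82, 42, 30, 7]
Insert 34: [34, 49, 50, 82, 42, 30, 7]
Insert 82: [34, 49, 50, 82, 42, 30, 7]
Insert 42: [34, 42, 49, 50, 82, 30, 7]
Insert 30: [30, 34, 42, 49, 50, 82, 7]
Insert 7: [7, 30, 34, 42, 49, 50, 82]

Sorted: [7, 30, 34, 42, 49, 50, 82]


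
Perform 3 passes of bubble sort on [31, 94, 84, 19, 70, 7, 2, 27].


Initial: [31, 94, 84, 19, 70, 7, 2, 27]
Pass 1: [31, 84, 19, 70, 7, 2, 27, 94] (6 swaps)
Pass 2: [31, 19, 70, 7, 2, 27, 84, 94] (5 swaps)
Pass 3: [19, 31, 7, 2, 27, 70, 84, 94] (4 swaps)

After 3 passes: [19, 31, 7, 2, 27, 70, 84, 94]


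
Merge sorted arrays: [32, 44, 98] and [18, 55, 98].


Take 18 from B
Take 32 from A
Take 44 from A
Take 55 from B
Take 98 from A

Merged: [18, 32, 44, 55, 98, 98]


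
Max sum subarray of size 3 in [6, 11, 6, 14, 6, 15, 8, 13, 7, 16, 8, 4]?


[0:3]: 23
[1:4]: 31
[2:5]: 26
[3:6]: 35
[4:7]: 29
[5:8]: 36
[6:9]: 28
[7:10]: 36
[8:11]: 31
[9:12]: 28

Max: 36 at [5:8]


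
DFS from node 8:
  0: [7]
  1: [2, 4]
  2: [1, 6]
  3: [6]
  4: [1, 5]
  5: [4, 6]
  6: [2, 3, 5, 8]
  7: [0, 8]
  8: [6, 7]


Visit 8, push [7, 6]
Visit 6, push [5, 3, 2]
Visit 2, push [1]
Visit 1, push [4]
Visit 4, push [5]
Visit 5, push []
Visit 3, push []
Visit 7, push [0]
Visit 0, push []

DFS order: [8, 6, 2, 1, 4, 5, 3, 7, 0]


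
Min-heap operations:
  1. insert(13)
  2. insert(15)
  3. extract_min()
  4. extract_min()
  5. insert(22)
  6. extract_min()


insert(13) -> [13]
insert(15) -> [13, 15]
extract_min()->13, [15]
extract_min()->15, []
insert(22) -> [22]
extract_min()->22, []

Final heap: []


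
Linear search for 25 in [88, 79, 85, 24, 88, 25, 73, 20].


i=0: 88!=25
i=1: 79!=25
i=2: 85!=25
i=3: 24!=25
i=4: 88!=25
i=5: 25==25 found!

Found at 5, 6 comps


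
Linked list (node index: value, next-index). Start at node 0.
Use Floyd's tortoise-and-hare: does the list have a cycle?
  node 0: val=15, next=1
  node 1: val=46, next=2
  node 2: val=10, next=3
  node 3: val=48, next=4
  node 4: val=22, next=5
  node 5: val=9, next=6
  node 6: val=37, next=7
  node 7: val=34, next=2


Floyd's tortoise (slow, +1) and hare (fast, +2):
  init: slow=0, fast=0
  step 1: slow=1, fast=2
  step 2: slow=2, fast=4
  step 3: slow=3, fast=6
  step 4: slow=4, fast=2
  step 5: slow=5, fast=4
  step 6: slow=6, fast=6
  slow == fast at node 6: cycle detected

Cycle: yes


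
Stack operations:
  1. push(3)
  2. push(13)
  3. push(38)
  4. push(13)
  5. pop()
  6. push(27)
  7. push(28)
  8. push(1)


push(3) -> [3]
push(13) -> [3, 13]
push(38) -> [3, 13, 38]
push(13) -> [3, 13, 38, 13]
pop()->13, [3, 13, 38]
push(27) -> [3, 13, 38, 27]
push(28) -> [3, 13, 38, 27, 28]
push(1) -> [3, 13, 38, 27, 28, 1]

Final stack: [3, 13, 38, 27, 28, 1]


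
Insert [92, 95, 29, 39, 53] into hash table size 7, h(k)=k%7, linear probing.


Insert 92: h=1 -> slot 1
Insert 95: h=4 -> slot 4
Insert 29: h=1, 1 probes -> slot 2
Insert 39: h=4, 1 probes -> slot 5
Insert 53: h=4, 2 probes -> slot 6

Table: [None, 92, 29, None, 95, 39, 53]


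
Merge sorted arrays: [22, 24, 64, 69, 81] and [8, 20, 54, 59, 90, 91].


Take 8 from B
Take 20 from B
Take 22 from A
Take 24 from A
Take 54 from B
Take 59 from B
Take 64 from A
Take 69 from A
Take 81 from A

Merged: [8, 20, 22, 24, 54, 59, 64, 69, 81, 90, 91]


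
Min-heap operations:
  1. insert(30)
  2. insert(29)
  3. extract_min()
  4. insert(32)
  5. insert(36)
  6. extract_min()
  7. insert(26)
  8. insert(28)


insert(30) -> [30]
insert(29) -> [29, 30]
extract_min()->29, [30]
insert(32) -> [30, 32]
insert(36) -> [30, 32, 36]
extract_min()->30, [32, 36]
insert(26) -> [26, 36, 32]
insert(28) -> [26, 28, 32, 36]

Final heap: [26, 28, 32, 36]


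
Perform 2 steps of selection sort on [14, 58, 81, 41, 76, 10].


Initial: [14, 58, 81, 41, 76, 10]
Step 1: min=10 at 5
  Swap: [10, 58, 81, 41, 76, 14]
Step 2: min=14 at 5
  Swap: [10, 14, 81, 41, 76, 58]

After 2 steps: [10, 14, 81, 41, 76, 58]


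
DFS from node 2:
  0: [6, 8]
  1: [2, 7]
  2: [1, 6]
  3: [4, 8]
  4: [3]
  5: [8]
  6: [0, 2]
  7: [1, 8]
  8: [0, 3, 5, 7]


Visit 2, push [6, 1]
Visit 1, push [7]
Visit 7, push [8]
Visit 8, push [5, 3, 0]
Visit 0, push [6]
Visit 6, push []
Visit 3, push [4]
Visit 4, push []
Visit 5, push []

DFS order: [2, 1, 7, 8, 0, 6, 3, 4, 5]


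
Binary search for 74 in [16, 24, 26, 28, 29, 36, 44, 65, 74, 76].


Step 1: lo=0, hi=9, mid=4, val=29
Step 2: lo=5, hi=9, mid=7, val=65
Step 3: lo=8, hi=9, mid=8, val=74

Found at index 8


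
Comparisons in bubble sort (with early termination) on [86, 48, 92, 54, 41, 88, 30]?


Algorithm: bubble sort (with early termination)
Input: [86, 48, 92, 54, 41, 88, 30]
Sorted: [30, 41, 48, 54, 86, 88, 92]

21


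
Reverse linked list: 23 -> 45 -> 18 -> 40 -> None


Step 1: curr=23, set curr.next=prev(None) | reversed so far: 23
Step 2: curr=45, set curr.next=prev(23) | reversed so far: 45 -> 23
Step 3: curr=18, set curr.next=prev(45) | reversed so far: 18 -> 45 -> 23
Step 4: curr=40, set curr.next=prev(18) | reversed so far: 40 -> 18 -> 45 -> 23

40 -> 18 -> 45 -> 23 -> None


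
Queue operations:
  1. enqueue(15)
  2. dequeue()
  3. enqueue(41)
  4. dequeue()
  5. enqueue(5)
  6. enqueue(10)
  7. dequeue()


enqueue(15) -> [15]
dequeue()->15, []
enqueue(41) -> [41]
dequeue()->41, []
enqueue(5) -> [5]
enqueue(10) -> [5, 10]
dequeue()->5, [10]

Final queue: [10]


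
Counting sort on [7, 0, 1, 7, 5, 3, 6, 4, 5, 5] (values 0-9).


Input: [7, 0, 1, 7, 5, 3, 6, 4, 5, 5]
Counts: [1, 1, 0, 1, 1, 3, 1, 2, 0, 0]

Sorted: [0, 1, 3, 4, 5, 5, 5, 6, 7, 7]


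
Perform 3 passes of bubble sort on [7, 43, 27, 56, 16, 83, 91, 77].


Initial: [7, 43, 27, 56, 16, 83, 91, 77]
Pass 1: [7, 27, 43, 16, 56, 83, 77, 91] (3 swaps)
Pass 2: [7, 27, 16, 43, 56, 77, 83, 91] (2 swaps)
Pass 3: [7, 16, 27, 43, 56, 77, 83, 91] (1 swaps)

After 3 passes: [7, 16, 27, 43, 56, 77, 83, 91]


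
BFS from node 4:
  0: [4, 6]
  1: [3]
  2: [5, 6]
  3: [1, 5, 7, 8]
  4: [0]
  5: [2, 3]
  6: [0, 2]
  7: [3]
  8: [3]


Visit 4, enqueue [0]
Visit 0, enqueue [6]
Visit 6, enqueue [2]
Visit 2, enqueue [5]
Visit 5, enqueue [3]
Visit 3, enqueue [1, 7, 8]
Visit 1, enqueue []
Visit 7, enqueue []
Visit 8, enqueue []

BFS order: [4, 0, 6, 2, 5, 3, 1, 7, 8]


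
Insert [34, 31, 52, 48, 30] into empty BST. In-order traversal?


Insert 34: root
Insert 31: L from 34
Insert 52: R from 34
Insert 48: R from 34 -> L from 52
Insert 30: L from 34 -> L from 31

In-order: [30, 31, 34, 48, 52]


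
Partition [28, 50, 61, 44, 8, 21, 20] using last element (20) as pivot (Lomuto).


Pivot: 20
  8 <= 20: swap -> [8, 50, 61, 44, 28, 21, 20]
Place pivot at 1: [8, 20, 61, 44, 28, 21, 50]

Partitioned: [8, 20, 61, 44, 28, 21, 50]


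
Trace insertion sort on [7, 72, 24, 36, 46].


Initial: [7, 72, 24, 36, 46]
Insert 72: [7, 72, 24, 36, 46]
Insert 24: [7, 24, 72, 36, 46]
Insert 36: [7, 24, 36, 72, 46]
Insert 46: [7, 24, 36, 46, 72]

Sorted: [7, 24, 36, 46, 72]


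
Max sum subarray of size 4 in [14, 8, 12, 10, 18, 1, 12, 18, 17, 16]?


[0:4]: 44
[1:5]: 48
[2:6]: 41
[3:7]: 41
[4:8]: 49
[5:9]: 48
[6:10]: 63

Max: 63 at [6:10]


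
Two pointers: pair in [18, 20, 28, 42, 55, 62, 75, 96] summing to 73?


lo=0(18)+hi=7(96)=114
lo=0(18)+hi=6(75)=93
lo=0(18)+hi=5(62)=80
lo=0(18)+hi=4(55)=73

Yes: 18+55=73


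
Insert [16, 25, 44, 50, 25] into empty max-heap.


Insert 16: [16]
Insert 25: [25, 16]
Insert 44: [44, 16, 25]
Insert 50: [50, 44, 25, 16]
Insert 25: [50, 44, 25, 16, 25]

Final heap: [50, 44, 25, 16, 25]


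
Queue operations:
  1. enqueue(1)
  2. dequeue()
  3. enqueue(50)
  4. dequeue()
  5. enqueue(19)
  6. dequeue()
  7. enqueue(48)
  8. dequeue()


enqueue(1) -> [1]
dequeue()->1, []
enqueue(50) -> [50]
dequeue()->50, []
enqueue(19) -> [19]
dequeue()->19, []
enqueue(48) -> [48]
dequeue()->48, []

Final queue: []


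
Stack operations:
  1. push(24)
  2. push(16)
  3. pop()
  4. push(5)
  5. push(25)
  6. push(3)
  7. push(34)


push(24) -> [24]
push(16) -> [24, 16]
pop()->16, [24]
push(5) -> [24, 5]
push(25) -> [24, 5, 25]
push(3) -> [24, 5, 25, 3]
push(34) -> [24, 5, 25, 3, 34]

Final stack: [24, 5, 25, 3, 34]


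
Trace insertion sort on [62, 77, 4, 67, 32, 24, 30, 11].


Initial: [62, 77, 4, 67, 32, 24, 30, 11]
Insert 77: [62, 77, 4, 67, 32, 24, 30, 11]
Insert 4: [4, 62, 77, 67, 32, 24, 30, 11]
Insert 67: [4, 62, 67, 77, 32, 24, 30, 11]
Insert 32: [4, 32, 62, 67, 77, 24, 30, 11]
Insert 24: [4, 24, 32, 62, 67, 77, 30, 11]
Insert 30: [4, 24, 30, 32, 62, 67, 77, 11]
Insert 11: [4, 11, 24, 30, 32, 62, 67, 77]

Sorted: [4, 11, 24, 30, 32, 62, 67, 77]


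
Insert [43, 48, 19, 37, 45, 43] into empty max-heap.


Insert 43: [43]
Insert 48: [48, 43]
Insert 19: [48, 43, 19]
Insert 37: [48, 43, 19, 37]
Insert 45: [48, 45, 19, 37, 43]
Insert 43: [48, 45, 43, 37, 43, 19]

Final heap: [48, 45, 43, 37, 43, 19]


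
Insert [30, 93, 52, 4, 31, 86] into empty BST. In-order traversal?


Insert 30: root
Insert 93: R from 30
Insert 52: R from 30 -> L from 93
Insert 4: L from 30
Insert 31: R from 30 -> L from 93 -> L from 52
Insert 86: R from 30 -> L from 93 -> R from 52

In-order: [4, 30, 31, 52, 86, 93]


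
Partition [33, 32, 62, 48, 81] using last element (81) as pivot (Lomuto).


Pivot: 81
  33 <= 81: advance i (no swap)
  32 <= 81: advance i (no swap)
  62 <= 81: advance i (no swap)
  48 <= 81: advance i (no swap)
Place pivot at 4: [33, 32, 62, 48, 81]

Partitioned: [33, 32, 62, 48, 81]


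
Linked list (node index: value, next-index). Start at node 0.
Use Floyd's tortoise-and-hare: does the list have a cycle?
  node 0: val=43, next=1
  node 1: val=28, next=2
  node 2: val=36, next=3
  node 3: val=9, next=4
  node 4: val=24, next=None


Floyd's tortoise (slow, +1) and hare (fast, +2):
  init: slow=0, fast=0
  step 1: slow=1, fast=2
  step 2: slow=2, fast=4
  step 3: fast -> None, no cycle

Cycle: no


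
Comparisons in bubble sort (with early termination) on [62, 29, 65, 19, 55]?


Algorithm: bubble sort (with early termination)
Input: [62, 29, 65, 19, 55]
Sorted: [19, 29, 55, 62, 65]

10


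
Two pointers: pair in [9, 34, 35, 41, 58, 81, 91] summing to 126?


lo=0(9)+hi=6(91)=100
lo=1(34)+hi=6(91)=125
lo=2(35)+hi=6(91)=126

Yes: 35+91=126


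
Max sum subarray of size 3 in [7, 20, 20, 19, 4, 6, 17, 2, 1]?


[0:3]: 47
[1:4]: 59
[2:5]: 43
[3:6]: 29
[4:7]: 27
[5:8]: 25
[6:9]: 20

Max: 59 at [1:4]


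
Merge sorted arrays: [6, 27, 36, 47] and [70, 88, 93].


Take 6 from A
Take 27 from A
Take 36 from A
Take 47 from A

Merged: [6, 27, 36, 47, 70, 88, 93]


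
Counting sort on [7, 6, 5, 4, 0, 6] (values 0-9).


Input: [7, 6, 5, 4, 0, 6]
Counts: [1, 0, 0, 0, 1, 1, 2, 1, 0, 0]

Sorted: [0, 4, 5, 6, 6, 7]


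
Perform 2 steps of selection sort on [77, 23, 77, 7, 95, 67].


Initial: [77, 23, 77, 7, 95, 67]
Step 1: min=7 at 3
  Swap: [7, 23, 77, 77, 95, 67]
Step 2: min=23 at 1
  Swap: [7, 23, 77, 77, 95, 67]

After 2 steps: [7, 23, 77, 77, 95, 67]


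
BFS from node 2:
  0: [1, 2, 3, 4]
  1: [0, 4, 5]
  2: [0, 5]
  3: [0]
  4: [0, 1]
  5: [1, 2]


Visit 2, enqueue [0, 5]
Visit 0, enqueue [1, 3, 4]
Visit 5, enqueue []
Visit 1, enqueue []
Visit 3, enqueue []
Visit 4, enqueue []

BFS order: [2, 0, 5, 1, 3, 4]


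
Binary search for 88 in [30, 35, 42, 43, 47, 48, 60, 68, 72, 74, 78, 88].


Step 1: lo=0, hi=11, mid=5, val=48
Step 2: lo=6, hi=11, mid=8, val=72
Step 3: lo=9, hi=11, mid=10, val=78
Step 4: lo=11, hi=11, mid=11, val=88

Found at index 11


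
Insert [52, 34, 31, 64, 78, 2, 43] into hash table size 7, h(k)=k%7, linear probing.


Insert 52: h=3 -> slot 3
Insert 34: h=6 -> slot 6
Insert 31: h=3, 1 probes -> slot 4
Insert 64: h=1 -> slot 1
Insert 78: h=1, 1 probes -> slot 2
Insert 2: h=2, 3 probes -> slot 5
Insert 43: h=1, 6 probes -> slot 0

Table: [43, 64, 78, 52, 31, 2, 34]


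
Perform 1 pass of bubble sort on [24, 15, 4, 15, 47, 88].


Initial: [24, 15, 4, 15, 47, 88]
Pass 1: [15, 4, 15, 24, 47, 88] (3 swaps)

After 1 pass: [15, 4, 15, 24, 47, 88]


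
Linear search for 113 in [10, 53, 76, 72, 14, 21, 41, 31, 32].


i=0: 10!=113
i=1: 53!=113
i=2: 76!=113
i=3: 72!=113
i=4: 14!=113
i=5: 21!=113
i=6: 41!=113
i=7: 31!=113
i=8: 32!=113

Not found, 9 comps


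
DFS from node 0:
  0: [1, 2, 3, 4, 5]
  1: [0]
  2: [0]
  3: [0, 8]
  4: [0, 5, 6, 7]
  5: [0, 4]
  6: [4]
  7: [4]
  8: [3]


Visit 0, push [5, 4, 3, 2, 1]
Visit 1, push []
Visit 2, push []
Visit 3, push [8]
Visit 8, push []
Visit 4, push [7, 6, 5]
Visit 5, push []
Visit 6, push []
Visit 7, push []

DFS order: [0, 1, 2, 3, 8, 4, 5, 6, 7]


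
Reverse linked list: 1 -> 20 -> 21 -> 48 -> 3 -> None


Step 1: curr=1, set curr.next=prev(None) | reversed so far: 1
Step 2: curr=20, set curr.next=prev(1) | reversed so far: 20 -> 1
Step 3: curr=21, set curr.next=prev(20) | reversed so far: 21 -> 20 -> 1
Step 4: curr=48, set curr.next=prev(21) | reversed so far: 48 -> 21 -> 20 -> 1
Step 5: curr=3, set curr.next=prev(48) | reversed so far: 3 -> 48 -> 21 -> 20 -> 1

3 -> 48 -> 21 -> 20 -> 1 -> None


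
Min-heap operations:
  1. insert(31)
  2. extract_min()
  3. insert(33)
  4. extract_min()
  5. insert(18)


insert(31) -> [31]
extract_min()->31, []
insert(33) -> [33]
extract_min()->33, []
insert(18) -> [18]

Final heap: [18]


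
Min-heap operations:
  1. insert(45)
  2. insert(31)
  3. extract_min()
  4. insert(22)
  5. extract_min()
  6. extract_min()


insert(45) -> [45]
insert(31) -> [31, 45]
extract_min()->31, [45]
insert(22) -> [22, 45]
extract_min()->22, [45]
extract_min()->45, []

Final heap: []


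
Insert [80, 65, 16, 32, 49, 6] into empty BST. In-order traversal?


Insert 80: root
Insert 65: L from 80
Insert 16: L from 80 -> L from 65
Insert 32: L from 80 -> L from 65 -> R from 16
Insert 49: L from 80 -> L from 65 -> R from 16 -> R from 32
Insert 6: L from 80 -> L from 65 -> L from 16

In-order: [6, 16, 32, 49, 65, 80]


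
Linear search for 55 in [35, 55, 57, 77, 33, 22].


i=0: 35!=55
i=1: 55==55 found!

Found at 1, 2 comps


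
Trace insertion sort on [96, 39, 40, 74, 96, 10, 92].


Initial: [96, 39, 40, 74, 96, 10, 92]
Insert 39: [39, 96, 40, 74, 96, 10, 92]
Insert 40: [39, 40, 96, 74, 96, 10, 92]
Insert 74: [39, 40, 74, 96, 96, 10, 92]
Insert 96: [39, 40, 74, 96, 96, 10, 92]
Insert 10: [10, 39, 40, 74, 96, 96, 92]
Insert 92: [10, 39, 40, 74, 92, 96, 96]

Sorted: [10, 39, 40, 74, 92, 96, 96]


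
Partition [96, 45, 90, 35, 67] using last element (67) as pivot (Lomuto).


Pivot: 67
  45 <= 67: swap -> [45, 96, 90, 35, 67]
  35 <= 67: swap -> [45, 35, 90, 96, 67]
Place pivot at 2: [45, 35, 67, 96, 90]

Partitioned: [45, 35, 67, 96, 90]


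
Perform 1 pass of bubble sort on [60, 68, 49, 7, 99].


Initial: [60, 68, 49, 7, 99]
Pass 1: [60, 49, 7, 68, 99] (2 swaps)

After 1 pass: [60, 49, 7, 68, 99]


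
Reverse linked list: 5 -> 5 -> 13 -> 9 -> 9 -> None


Step 1: curr=5, set curr.next=prev(None) | reversed so far: 5
Step 2: curr=5, set curr.next=prev(5) | reversed so far: 5 -> 5
Step 3: curr=13, set curr.next=prev(5) | reversed so far: 13 -> 5 -> 5
Step 4: curr=9, set curr.next=prev(13) | reversed so far: 9 -> 13 -> 5 -> 5
Step 5: curr=9, set curr.next=prev(9) | reversed so far: 9 -> 9 -> 13 -> 5 -> 5

9 -> 9 -> 13 -> 5 -> 5 -> None


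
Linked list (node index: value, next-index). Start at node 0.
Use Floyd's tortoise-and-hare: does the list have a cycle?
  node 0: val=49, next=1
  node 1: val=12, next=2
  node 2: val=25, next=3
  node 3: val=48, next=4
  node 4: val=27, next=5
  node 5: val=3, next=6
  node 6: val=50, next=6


Floyd's tortoise (slow, +1) and hare (fast, +2):
  init: slow=0, fast=0
  step 1: slow=1, fast=2
  step 2: slow=2, fast=4
  step 3: slow=3, fast=6
  step 4: slow=4, fast=6
  step 5: slow=5, fast=6
  step 6: slow=6, fast=6
  slow == fast at node 6: cycle detected

Cycle: yes


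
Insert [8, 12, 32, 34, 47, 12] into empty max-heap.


Insert 8: [8]
Insert 12: [12, 8]
Insert 32: [32, 8, 12]
Insert 34: [34, 32, 12, 8]
Insert 47: [47, 34, 12, 8, 32]
Insert 12: [47, 34, 12, 8, 32, 12]

Final heap: [47, 34, 12, 8, 32, 12]


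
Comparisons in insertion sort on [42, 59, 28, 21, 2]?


Algorithm: insertion sort
Input: [42, 59, 28, 21, 2]
Sorted: [2, 21, 28, 42, 59]

10


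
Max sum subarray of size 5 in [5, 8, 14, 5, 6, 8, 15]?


[0:5]: 38
[1:6]: 41
[2:7]: 48

Max: 48 at [2:7]


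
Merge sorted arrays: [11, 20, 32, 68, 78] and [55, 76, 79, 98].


Take 11 from A
Take 20 from A
Take 32 from A
Take 55 from B
Take 68 from A
Take 76 from B
Take 78 from A

Merged: [11, 20, 32, 55, 68, 76, 78, 79, 98]


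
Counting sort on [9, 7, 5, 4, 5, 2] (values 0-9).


Input: [9, 7, 5, 4, 5, 2]
Counts: [0, 0, 1, 0, 1, 2, 0, 1, 0, 1]

Sorted: [2, 4, 5, 5, 7, 9]


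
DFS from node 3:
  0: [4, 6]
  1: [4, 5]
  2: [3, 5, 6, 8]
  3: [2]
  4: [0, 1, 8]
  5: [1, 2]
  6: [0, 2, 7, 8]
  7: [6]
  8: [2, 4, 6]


Visit 3, push [2]
Visit 2, push [8, 6, 5]
Visit 5, push [1]
Visit 1, push [4]
Visit 4, push [8, 0]
Visit 0, push [6]
Visit 6, push [8, 7]
Visit 7, push []
Visit 8, push []

DFS order: [3, 2, 5, 1, 4, 0, 6, 7, 8]


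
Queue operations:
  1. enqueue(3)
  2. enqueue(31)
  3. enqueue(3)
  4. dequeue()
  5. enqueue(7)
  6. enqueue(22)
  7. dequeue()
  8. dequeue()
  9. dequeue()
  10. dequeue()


enqueue(3) -> [3]
enqueue(31) -> [3, 31]
enqueue(3) -> [3, 31, 3]
dequeue()->3, [31, 3]
enqueue(7) -> [31, 3, 7]
enqueue(22) -> [31, 3, 7, 22]
dequeue()->31, [3, 7, 22]
dequeue()->3, [7, 22]
dequeue()->7, [22]
dequeue()->22, []

Final queue: []


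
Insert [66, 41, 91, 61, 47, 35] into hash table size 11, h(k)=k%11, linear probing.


Insert 66: h=0 -> slot 0
Insert 41: h=8 -> slot 8
Insert 91: h=3 -> slot 3
Insert 61: h=6 -> slot 6
Insert 47: h=3, 1 probes -> slot 4
Insert 35: h=2 -> slot 2

Table: [66, None, 35, 91, 47, None, 61, None, 41, None, None]


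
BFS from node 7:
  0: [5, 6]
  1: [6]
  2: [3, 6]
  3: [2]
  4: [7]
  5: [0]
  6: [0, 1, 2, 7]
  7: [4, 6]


Visit 7, enqueue [4, 6]
Visit 4, enqueue []
Visit 6, enqueue [0, 1, 2]
Visit 0, enqueue [5]
Visit 1, enqueue []
Visit 2, enqueue [3]
Visit 5, enqueue []
Visit 3, enqueue []

BFS order: [7, 4, 6, 0, 1, 2, 5, 3]


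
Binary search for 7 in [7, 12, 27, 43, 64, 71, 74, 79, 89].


Step 1: lo=0, hi=8, mid=4, val=64
Step 2: lo=0, hi=3, mid=1, val=12
Step 3: lo=0, hi=0, mid=0, val=7

Found at index 0


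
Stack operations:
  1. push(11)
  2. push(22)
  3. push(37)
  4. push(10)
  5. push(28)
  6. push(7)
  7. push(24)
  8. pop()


push(11) -> [11]
push(22) -> [11, 22]
push(37) -> [11, 22, 37]
push(10) -> [11, 22, 37, 10]
push(28) -> [11, 22, 37, 10, 28]
push(7) -> [11, 22, 37, 10, 28, 7]
push(24) -> [11, 22, 37, 10, 28, 7, 24]
pop()->24, [11, 22, 37, 10, 28, 7]

Final stack: [11, 22, 37, 10, 28, 7]


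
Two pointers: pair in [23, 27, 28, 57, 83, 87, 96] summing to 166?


lo=0(23)+hi=6(96)=119
lo=1(27)+hi=6(96)=123
lo=2(28)+hi=6(96)=124
lo=3(57)+hi=6(96)=153
lo=4(83)+hi=6(96)=179
lo=4(83)+hi=5(87)=170

No pair found


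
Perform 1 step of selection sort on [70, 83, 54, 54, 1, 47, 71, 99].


Initial: [70, 83, 54, 54, 1, 47, 71, 99]
Step 1: min=1 at 4
  Swap: [1, 83, 54, 54, 70, 47, 71, 99]

After 1 step: [1, 83, 54, 54, 70, 47, 71, 99]


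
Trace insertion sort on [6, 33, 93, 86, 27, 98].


Initial: [6, 33, 93, 86, 27, 98]
Insert 33: [6, 33, 93, 86, 27, 98]
Insert 93: [6, 33, 93, 86, 27, 98]
Insert 86: [6, 33, 86, 93, 27, 98]
Insert 27: [6, 27, 33, 86, 93, 98]
Insert 98: [6, 27, 33, 86, 93, 98]

Sorted: [6, 27, 33, 86, 93, 98]


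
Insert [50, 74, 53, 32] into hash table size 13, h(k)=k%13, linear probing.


Insert 50: h=11 -> slot 11
Insert 74: h=9 -> slot 9
Insert 53: h=1 -> slot 1
Insert 32: h=6 -> slot 6

Table: [None, 53, None, None, None, None, 32, None, None, 74, None, 50, None]


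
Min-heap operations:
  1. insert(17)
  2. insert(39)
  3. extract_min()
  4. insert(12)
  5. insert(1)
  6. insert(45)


insert(17) -> [17]
insert(39) -> [17, 39]
extract_min()->17, [39]
insert(12) -> [12, 39]
insert(1) -> [1, 39, 12]
insert(45) -> [1, 39, 12, 45]

Final heap: [1, 39, 12, 45]


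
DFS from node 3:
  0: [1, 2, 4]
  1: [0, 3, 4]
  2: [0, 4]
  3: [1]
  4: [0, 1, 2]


Visit 3, push [1]
Visit 1, push [4, 0]
Visit 0, push [4, 2]
Visit 2, push [4]
Visit 4, push []

DFS order: [3, 1, 0, 2, 4]


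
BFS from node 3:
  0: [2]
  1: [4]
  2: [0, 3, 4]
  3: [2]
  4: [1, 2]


Visit 3, enqueue [2]
Visit 2, enqueue [0, 4]
Visit 0, enqueue []
Visit 4, enqueue [1]
Visit 1, enqueue []

BFS order: [3, 2, 0, 4, 1]


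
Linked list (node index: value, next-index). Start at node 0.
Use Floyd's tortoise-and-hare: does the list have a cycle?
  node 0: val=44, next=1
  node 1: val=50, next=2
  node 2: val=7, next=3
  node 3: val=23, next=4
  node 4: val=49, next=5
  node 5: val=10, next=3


Floyd's tortoise (slow, +1) and hare (fast, +2):
  init: slow=0, fast=0
  step 1: slow=1, fast=2
  step 2: slow=2, fast=4
  step 3: slow=3, fast=3
  slow == fast at node 3: cycle detected

Cycle: yes


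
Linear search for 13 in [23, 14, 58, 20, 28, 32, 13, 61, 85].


i=0: 23!=13
i=1: 14!=13
i=2: 58!=13
i=3: 20!=13
i=4: 28!=13
i=5: 32!=13
i=6: 13==13 found!

Found at 6, 7 comps


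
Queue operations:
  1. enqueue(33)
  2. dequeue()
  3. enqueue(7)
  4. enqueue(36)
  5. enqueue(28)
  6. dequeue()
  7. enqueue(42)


enqueue(33) -> [33]
dequeue()->33, []
enqueue(7) -> [7]
enqueue(36) -> [7, 36]
enqueue(28) -> [7, 36, 28]
dequeue()->7, [36, 28]
enqueue(42) -> [36, 28, 42]

Final queue: [36, 28, 42]


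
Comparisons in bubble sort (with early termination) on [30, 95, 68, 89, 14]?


Algorithm: bubble sort (with early termination)
Input: [30, 95, 68, 89, 14]
Sorted: [14, 30, 68, 89, 95]

10


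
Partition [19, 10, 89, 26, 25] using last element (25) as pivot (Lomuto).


Pivot: 25
  19 <= 25: advance i (no swap)
  10 <= 25: advance i (no swap)
Place pivot at 2: [19, 10, 25, 26, 89]

Partitioned: [19, 10, 25, 26, 89]


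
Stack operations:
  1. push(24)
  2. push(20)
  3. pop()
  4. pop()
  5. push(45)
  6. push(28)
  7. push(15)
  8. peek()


push(24) -> [24]
push(20) -> [24, 20]
pop()->20, [24]
pop()->24, []
push(45) -> [45]
push(28) -> [45, 28]
push(15) -> [45, 28, 15]
peek()->15

Final stack: [45, 28, 15]


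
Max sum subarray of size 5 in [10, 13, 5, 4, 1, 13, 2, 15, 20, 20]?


[0:5]: 33
[1:6]: 36
[2:7]: 25
[3:8]: 35
[4:9]: 51
[5:10]: 70

Max: 70 at [5:10]


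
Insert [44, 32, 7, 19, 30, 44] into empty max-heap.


Insert 44: [44]
Insert 32: [44, 32]
Insert 7: [44, 32, 7]
Insert 19: [44, 32, 7, 19]
Insert 30: [44, 32, 7, 19, 30]
Insert 44: [44, 32, 44, 19, 30, 7]

Final heap: [44, 32, 44, 19, 30, 7]


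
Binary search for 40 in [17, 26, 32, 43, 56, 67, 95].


Step 1: lo=0, hi=6, mid=3, val=43
Step 2: lo=0, hi=2, mid=1, val=26
Step 3: lo=2, hi=2, mid=2, val=32

Not found


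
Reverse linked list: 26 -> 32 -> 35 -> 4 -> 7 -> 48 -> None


Step 1: curr=26, set curr.next=prev(None) | reversed so far: 26
Step 2: curr=32, set curr.next=prev(26) | reversed so far: 32 -> 26
Step 3: curr=35, set curr.next=prev(32) | reversed so far: 35 -> 32 -> 26
Step 4: curr=4, set curr.next=prev(35) | reversed so far: 4 -> 35 -> 32 -> 26
Step 5: curr=7, set curr.next=prev(4) | reversed so far: 7 -> 4 -> 35 -> 32 -> 26
Step 6: curr=48, set curr.next=prev(7) | reversed so far: 48 -> 7 -> 4 -> 35 -> 32 -> 26

48 -> 7 -> 4 -> 35 -> 32 -> 26 -> None
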